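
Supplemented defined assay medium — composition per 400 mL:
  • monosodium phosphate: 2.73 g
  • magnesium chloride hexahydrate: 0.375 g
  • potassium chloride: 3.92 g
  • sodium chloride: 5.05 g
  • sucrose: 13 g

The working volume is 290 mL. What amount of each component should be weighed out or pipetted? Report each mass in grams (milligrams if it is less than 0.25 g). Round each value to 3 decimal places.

Scale factor = 290 mL / 400 mL = 0.725.
monosodium phosphate: 2.73 g × (290 mL / 400 mL) = 1.979 g
magnesium chloride hexahydrate: 0.375 g × (290 mL / 400 mL) = 0.272 g
potassium chloride: 3.92 g × (290 mL / 400 mL) = 2.842 g
sodium chloride: 5.05 g × (290 mL / 400 mL) = 3.661 g
sucrose: 13 g × (290 mL / 400 mL) = 9.425 g

monosodium phosphate 1.979 g; magnesium chloride hexahydrate 0.272 g; potassium chloride 2.842 g; sodium chloride 3.661 g; sucrose 9.425 g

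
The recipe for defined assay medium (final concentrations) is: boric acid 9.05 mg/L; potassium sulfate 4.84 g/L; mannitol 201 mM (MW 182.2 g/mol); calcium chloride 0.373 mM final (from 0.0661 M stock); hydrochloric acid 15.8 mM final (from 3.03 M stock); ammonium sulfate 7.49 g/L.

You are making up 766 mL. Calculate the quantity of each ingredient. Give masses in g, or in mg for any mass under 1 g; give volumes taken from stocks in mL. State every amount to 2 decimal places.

Scale factor relative to 1 L: 0.766.
boric acid: 9.05 mg/L × 0.766 L = 6.93 mg
potassium sulfate: 4.84 g/L × 0.766 L = 3.71 g
mannitol: 201 mmol/L × 182.2 g/mol × 0.766 L ÷ 1000 = 28.05 g
calcium chloride: V = C2·V2/C1 = 0.373 mM × 766 mL ÷ 66.1 mM = 4.32 mL
hydrochloric acid: C1V1 = C2V2 → 15.8 mM × 766 mL ÷ 3030 mM = 3.99 mL
ammonium sulfate: 7.49 g/L × 0.766 L = 5.74 g

boric acid 6.93 mg; potassium sulfate 3.71 g; mannitol 28.05 g; calcium chloride 4.32 mL; hydrochloric acid 3.99 mL; ammonium sulfate 5.74 g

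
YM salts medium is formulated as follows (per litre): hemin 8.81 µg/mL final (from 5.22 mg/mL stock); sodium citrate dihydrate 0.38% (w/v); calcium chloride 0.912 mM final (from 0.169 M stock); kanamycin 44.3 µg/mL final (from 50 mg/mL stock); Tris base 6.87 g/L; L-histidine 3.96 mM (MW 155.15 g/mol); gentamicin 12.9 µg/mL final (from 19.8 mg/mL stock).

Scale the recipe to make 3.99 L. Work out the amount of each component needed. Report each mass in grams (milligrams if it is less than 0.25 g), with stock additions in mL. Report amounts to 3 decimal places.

hemin 6.734 mL; sodium citrate dihydrate 15.162 g; calcium chloride 21.532 mL; kanamycin 3.535 mL; Tris base 27.411 g; L-histidine 2.451 g; gentamicin 2.600 mL

Working volume: 3.99 L.
hemin: dilute stock: 8.81 µg/mL × 3990 mL ÷ 5220 µg/mL = 6.734 mL
sodium citrate dihydrate: 0.38% w/v = 3.8 g/L → 3.8 × 3.99 L = 15.162 g
calcium chloride: C1V1 = C2V2 → 0.912 mM × 3990 mL ÷ 169 mM = 21.532 mL
kanamycin: dilute stock: 44.3 µg/mL × 3990 mL ÷ 50000 µg/mL = 3.535 mL
Tris base: 6.87 g/L × 3.99 L = 27.411 g
L-histidine: 3.96 mmol/L × 155.15 g/mol × 3.99 L ÷ 1000 = 2.451 g
gentamicin: V = C2·V2/C1 = 12.9 µg/mL × 3990 mL ÷ 19800 µg/mL = 2.600 mL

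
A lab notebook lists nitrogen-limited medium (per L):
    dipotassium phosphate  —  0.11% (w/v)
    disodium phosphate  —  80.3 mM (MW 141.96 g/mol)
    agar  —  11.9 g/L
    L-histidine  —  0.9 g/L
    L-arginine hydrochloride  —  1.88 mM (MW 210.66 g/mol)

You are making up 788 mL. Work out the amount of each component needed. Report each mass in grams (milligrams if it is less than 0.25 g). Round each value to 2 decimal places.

Working volume: 788 mL = 0.788 L.
dipotassium phosphate: 0.11% w/v = 1.1 g/L → 1.1 × 0.788 L = 0.87 g
disodium phosphate: 80.3 mmol/L × 141.96 g/mol × 0.788 L ÷ 1000 = 8.98 g
agar: 11.9 g/L × 0.788 L = 9.38 g
L-histidine: 0.9 g/L × 0.788 L = 0.71 g
L-arginine hydrochloride: 1.88 mmol/L × 210.66 g/mol × 0.788 L ÷ 1000 = 0.31 g

dipotassium phosphate 0.87 g; disodium phosphate 8.98 g; agar 9.38 g; L-histidine 0.71 g; L-arginine hydrochloride 0.31 g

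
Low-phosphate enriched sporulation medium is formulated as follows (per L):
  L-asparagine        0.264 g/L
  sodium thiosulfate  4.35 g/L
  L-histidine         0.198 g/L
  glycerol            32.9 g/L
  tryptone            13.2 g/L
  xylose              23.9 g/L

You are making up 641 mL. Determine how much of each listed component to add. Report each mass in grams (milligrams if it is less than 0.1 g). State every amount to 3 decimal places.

L-asparagine 0.169 g; sodium thiosulfate 2.788 g; L-histidine 0.127 g; glycerol 21.089 g; tryptone 8.461 g; xylose 15.320 g

Working volume: 641 mL = 0.641 L.
L-asparagine: 0.264 g/L × 0.641 L = 0.169 g
sodium thiosulfate: 4.35 g/L × 0.641 L = 2.788 g
L-histidine: 0.198 g/L × 0.641 L = 0.127 g
glycerol: 32.9 g/L × 0.641 L = 21.089 g
tryptone: 13.2 g/L × 0.641 L = 8.461 g
xylose: 23.9 g/L × 0.641 L = 15.320 g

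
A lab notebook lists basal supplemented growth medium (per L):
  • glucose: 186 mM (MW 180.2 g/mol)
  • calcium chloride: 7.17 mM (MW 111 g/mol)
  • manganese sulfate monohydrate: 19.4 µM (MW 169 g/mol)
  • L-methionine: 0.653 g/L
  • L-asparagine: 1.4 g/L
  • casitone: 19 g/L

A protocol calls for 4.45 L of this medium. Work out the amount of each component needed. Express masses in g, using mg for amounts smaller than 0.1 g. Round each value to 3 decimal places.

glucose 149.152 g; calcium chloride 3.542 g; manganese sulfate monohydrate 14.590 mg; L-methionine 2.906 g; L-asparagine 6.230 g; casitone 84.550 g

Scale factor relative to 1 L: 4.45.
glucose: 186 mmol/L × 180.2 g/mol × 4.45 L ÷ 1000 = 149.152 g
calcium chloride: 7.17 mmol/L × 111 g/mol × 4.45 L ÷ 1000 = 3.542 g
manganese sulfate monohydrate: 19.4 µmol/L × 169 g/mol × 4.45 L ÷ 1000 = 14.590 mg
L-methionine: 0.653 g/L × 4.45 L = 2.906 g
L-asparagine: 1.4 g/L × 4.45 L = 6.230 g
casitone: 19 g/L × 4.45 L = 84.550 g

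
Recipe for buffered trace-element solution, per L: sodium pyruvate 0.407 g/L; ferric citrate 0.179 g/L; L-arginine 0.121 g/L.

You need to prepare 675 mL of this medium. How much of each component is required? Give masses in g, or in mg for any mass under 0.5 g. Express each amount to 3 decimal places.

Target volume = 675 mL = 0.675 L.
sodium pyruvate: 0.407 g/L × 0.675 L = 0.274725 g = 274.725 mg
ferric citrate: 0.179 g/L × 0.675 L = 0.120825 g = 120.825 mg
L-arginine: 0.121 g/L × 0.675 L = 0.081675 g = 81.675 mg

sodium pyruvate 274.725 mg; ferric citrate 120.825 mg; L-arginine 81.675 mg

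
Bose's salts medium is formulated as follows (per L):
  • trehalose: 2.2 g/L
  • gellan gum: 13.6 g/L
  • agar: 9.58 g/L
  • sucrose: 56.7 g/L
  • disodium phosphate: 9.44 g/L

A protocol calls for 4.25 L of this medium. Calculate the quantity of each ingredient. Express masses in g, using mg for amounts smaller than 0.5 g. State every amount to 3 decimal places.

Working volume: 4.25 L.
trehalose: 2.2 g/L × 4.25 L = 9.350 g
gellan gum: 13.6 g/L × 4.25 L = 57.800 g
agar: 9.58 g/L × 4.25 L = 40.715 g
sucrose: 56.7 g/L × 4.25 L = 240.975 g
disodium phosphate: 9.44 g/L × 4.25 L = 40.120 g

trehalose 9.350 g; gellan gum 57.800 g; agar 40.715 g; sucrose 240.975 g; disodium phosphate 40.120 g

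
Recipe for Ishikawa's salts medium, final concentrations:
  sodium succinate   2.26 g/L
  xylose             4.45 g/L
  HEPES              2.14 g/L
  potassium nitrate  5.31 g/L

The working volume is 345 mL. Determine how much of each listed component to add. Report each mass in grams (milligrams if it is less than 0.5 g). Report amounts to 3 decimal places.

sodium succinate 0.780 g; xylose 1.535 g; HEPES 0.738 g; potassium nitrate 1.832 g

Scale factor relative to 1 L: 0.345.
sodium succinate: 2.26 g/L × 0.345 L = 0.780 g
xylose: 4.45 g/L × 0.345 L = 1.535 g
HEPES: 2.14 g/L × 0.345 L = 0.738 g
potassium nitrate: 5.31 g/L × 0.345 L = 1.832 g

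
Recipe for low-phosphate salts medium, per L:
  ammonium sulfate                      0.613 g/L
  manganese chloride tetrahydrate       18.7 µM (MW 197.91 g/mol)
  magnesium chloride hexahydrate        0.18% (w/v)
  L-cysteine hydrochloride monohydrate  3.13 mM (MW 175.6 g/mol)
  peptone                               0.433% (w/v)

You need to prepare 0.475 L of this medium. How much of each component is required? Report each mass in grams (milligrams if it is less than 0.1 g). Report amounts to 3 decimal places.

ammonium sulfate 0.291 g; manganese chloride tetrahydrate 1.758 mg; magnesium chloride hexahydrate 0.855 g; L-cysteine hydrochloride monohydrate 0.261 g; peptone 2.057 g

Working volume: 0.475 L.
ammonium sulfate: 0.613 g/L × 0.475 L = 0.291 g
manganese chloride tetrahydrate: 18.7 µmol/L × 197.91 g/mol × 0.475 L ÷ 1000 = 1.758 mg
magnesium chloride hexahydrate: 0.18% w/v = 1.8 g/L → 1.8 × 0.475 L = 0.855 g
L-cysteine hydrochloride monohydrate: 3.13 mmol/L × 175.6 g/mol × 0.475 L ÷ 1000 = 0.261 g
peptone: 0.433% w/v = 4.33 g/L → 4.33 × 0.475 L = 2.057 g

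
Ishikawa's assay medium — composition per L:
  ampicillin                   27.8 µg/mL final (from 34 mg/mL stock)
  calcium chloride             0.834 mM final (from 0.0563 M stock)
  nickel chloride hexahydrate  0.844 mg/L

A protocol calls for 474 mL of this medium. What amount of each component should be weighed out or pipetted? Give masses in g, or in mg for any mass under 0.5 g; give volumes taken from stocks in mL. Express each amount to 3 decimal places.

ampicillin 0.388 mL; calcium chloride 7.022 mL; nickel chloride hexahydrate 0.400 mg

Working volume: 474 mL = 0.474 L.
ampicillin: V = C2·V2/C1 = 27.8 µg/mL × 474 mL ÷ 34000 µg/mL = 0.388 mL
calcium chloride: V = C2·V2/C1 = 0.834 mM × 474 mL ÷ 56.3 mM = 7.022 mL
nickel chloride hexahydrate: 0.844 mg/L × 0.474 L = 0.400 mg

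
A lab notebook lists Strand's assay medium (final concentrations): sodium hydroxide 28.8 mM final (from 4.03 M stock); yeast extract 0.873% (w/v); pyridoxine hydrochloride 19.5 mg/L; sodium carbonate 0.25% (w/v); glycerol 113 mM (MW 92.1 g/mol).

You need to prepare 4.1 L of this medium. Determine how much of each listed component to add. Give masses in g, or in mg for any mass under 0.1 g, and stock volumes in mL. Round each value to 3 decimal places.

sodium hydroxide 29.300 mL; yeast extract 35.793 g; pyridoxine hydrochloride 79.950 mg; sodium carbonate 10.250 g; glycerol 42.670 g

Working volume: 4.1 L.
sodium hydroxide: dilute stock: 28.8 mM × 4100 mL ÷ 4030 mM = 29.300 mL
yeast extract: 0.873 g per 100 mL × 4100 mL ÷ 100 = 35.793 g
pyridoxine hydrochloride: 19.5 mg/L × 4.1 L = 79.950 mg
sodium carbonate: 0.25 g per 100 mL × 4100 mL ÷ 100 = 10.250 g
glycerol: 113 mmol/L × 92.1 g/mol × 4.1 L ÷ 1000 = 42.670 g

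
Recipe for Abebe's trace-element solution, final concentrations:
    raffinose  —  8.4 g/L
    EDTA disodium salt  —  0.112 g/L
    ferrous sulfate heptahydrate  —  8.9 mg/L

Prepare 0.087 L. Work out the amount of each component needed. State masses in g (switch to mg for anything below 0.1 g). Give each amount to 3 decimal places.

raffinose 0.731 g; EDTA disodium salt 9.744 mg; ferrous sulfate heptahydrate 0.774 mg

Scale factor relative to 1 L: 0.087.
raffinose: 8.4 g/L × 0.087 L = 0.731 g
EDTA disodium salt: 0.112 g/L × 0.087 L = 0.009744 g = 9.744 mg
ferrous sulfate heptahydrate: 8.9 mg/L × 0.087 L = 0.774 mg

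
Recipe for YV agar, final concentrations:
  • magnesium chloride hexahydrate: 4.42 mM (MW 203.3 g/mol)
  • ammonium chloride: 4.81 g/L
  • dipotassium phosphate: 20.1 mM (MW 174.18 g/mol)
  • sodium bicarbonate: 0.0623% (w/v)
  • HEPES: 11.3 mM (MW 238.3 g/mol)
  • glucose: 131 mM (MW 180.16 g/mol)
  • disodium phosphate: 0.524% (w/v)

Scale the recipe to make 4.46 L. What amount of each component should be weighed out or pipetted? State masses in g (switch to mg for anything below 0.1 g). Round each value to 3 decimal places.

Scale factor relative to 1 L: 4.46.
magnesium chloride hexahydrate: 4.42 mmol/L × 203.3 g/mol × 4.46 L ÷ 1000 = 4.008 g
ammonium chloride: 4.81 g/L × 4.46 L = 21.453 g
dipotassium phosphate: 20.1 mmol/L × 174.18 g/mol × 4.46 L ÷ 1000 = 15.615 g
sodium bicarbonate: 0.0623% w/v = 0.623 g/L → 0.623 × 4.46 L = 2.779 g
HEPES: 11.3 mmol/L × 238.3 g/mol × 4.46 L ÷ 1000 = 12.010 g
glucose: 131 mmol/L × 180.16 g/mol × 4.46 L ÷ 1000 = 105.260 g
disodium phosphate: 0.524 g per 100 mL × 4460 mL ÷ 100 = 23.370 g

magnesium chloride hexahydrate 4.008 g; ammonium chloride 21.453 g; dipotassium phosphate 15.615 g; sodium bicarbonate 2.779 g; HEPES 12.010 g; glucose 105.260 g; disodium phosphate 23.370 g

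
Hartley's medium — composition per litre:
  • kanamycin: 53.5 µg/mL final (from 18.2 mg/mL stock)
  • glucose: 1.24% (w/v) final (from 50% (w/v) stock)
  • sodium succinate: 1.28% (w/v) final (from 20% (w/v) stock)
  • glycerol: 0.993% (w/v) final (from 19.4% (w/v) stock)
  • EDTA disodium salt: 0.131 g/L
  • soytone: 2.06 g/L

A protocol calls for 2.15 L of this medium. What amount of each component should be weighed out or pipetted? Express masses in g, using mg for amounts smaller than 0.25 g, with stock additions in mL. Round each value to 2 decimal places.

kanamycin 6.32 mL; glucose 53.32 mL; sodium succinate 137.60 mL; glycerol 110.05 mL; EDTA disodium salt 0.28 g; soytone 4.43 g

Working volume: 2.15 L.
kanamycin: dilute stock: 53.5 µg/mL × 2150 mL ÷ 18200 µg/mL = 6.32 mL
glucose: V = C2·V2/C1 = 1.24% ÷ 50% × 2150 mL = 53.32 mL
sodium succinate: C1V1 = C2V2 → 1.28% ÷ 20% × 2150 mL = 137.60 mL
glycerol: dilute stock: 0.993% ÷ 19.4% × 2150 mL = 110.05 mL
EDTA disodium salt: 0.131 g/L × 2.15 L = 0.28 g
soytone: 2.06 g/L × 2.15 L = 4.43 g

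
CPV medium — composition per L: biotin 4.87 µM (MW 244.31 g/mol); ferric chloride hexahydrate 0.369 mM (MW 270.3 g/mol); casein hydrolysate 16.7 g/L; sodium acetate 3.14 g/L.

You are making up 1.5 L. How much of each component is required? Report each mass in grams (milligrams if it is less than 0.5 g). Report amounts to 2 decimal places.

Scale factor relative to 1 L: 1.5.
biotin: 4.87 µmol/L × 244.31 g/mol × 1.5 L ÷ 1000 = 1.78 mg
ferric chloride hexahydrate: 0.369 mmol/L × 270.3 mg/mmol × 1.5 L = 149.61 mg
casein hydrolysate: 16.7 g/L × 1.5 L = 25.05 g
sodium acetate: 3.14 g/L × 1.5 L = 4.71 g

biotin 1.78 mg; ferric chloride hexahydrate 149.61 mg; casein hydrolysate 25.05 g; sodium acetate 4.71 g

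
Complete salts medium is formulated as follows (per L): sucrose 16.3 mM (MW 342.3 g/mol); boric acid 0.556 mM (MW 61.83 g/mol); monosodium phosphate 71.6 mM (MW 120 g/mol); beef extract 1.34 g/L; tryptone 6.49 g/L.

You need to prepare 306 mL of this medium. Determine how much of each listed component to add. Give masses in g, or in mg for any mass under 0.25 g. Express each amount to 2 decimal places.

Scale factor relative to 1 L: 0.306.
sucrose: 16.3 mmol/L × 342.3 g/mol × 0.306 L ÷ 1000 = 1.71 g
boric acid: 0.556 mmol/L × 61.83 mg/mmol × 0.306 L = 10.52 mg
monosodium phosphate: 71.6 mmol/L × 120 g/mol × 0.306 L ÷ 1000 = 2.63 g
beef extract: 1.34 g/L × 0.306 L = 0.41 g
tryptone: 6.49 g/L × 0.306 L = 1.99 g

sucrose 1.71 g; boric acid 10.52 mg; monosodium phosphate 2.63 g; beef extract 0.41 g; tryptone 1.99 g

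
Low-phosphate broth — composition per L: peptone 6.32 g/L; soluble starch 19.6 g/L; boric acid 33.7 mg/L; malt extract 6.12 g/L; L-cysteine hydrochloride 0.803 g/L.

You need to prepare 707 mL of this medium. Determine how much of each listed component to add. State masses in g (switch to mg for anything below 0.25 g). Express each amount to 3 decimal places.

Target volume = 707 mL = 0.707 L.
peptone: 6.32 g/L × 0.707 L = 4.468 g
soluble starch: 19.6 g/L × 0.707 L = 13.857 g
boric acid: 33.7 mg/L × 0.707 L = 23.826 mg
malt extract: 6.12 g/L × 0.707 L = 4.327 g
L-cysteine hydrochloride: 0.803 g/L × 0.707 L = 0.568 g

peptone 4.468 g; soluble starch 13.857 g; boric acid 23.826 mg; malt extract 4.327 g; L-cysteine hydrochloride 0.568 g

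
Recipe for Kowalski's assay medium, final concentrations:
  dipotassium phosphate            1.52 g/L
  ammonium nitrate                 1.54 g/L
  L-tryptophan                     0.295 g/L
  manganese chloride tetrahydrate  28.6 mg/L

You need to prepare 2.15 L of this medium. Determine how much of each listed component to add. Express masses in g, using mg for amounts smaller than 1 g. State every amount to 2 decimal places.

Scale factor relative to 1 L: 2.15.
dipotassium phosphate: 1.52 g/L × 2.15 L = 3.27 g
ammonium nitrate: 1.54 g/L × 2.15 L = 3.31 g
L-tryptophan: 0.295 g/L × 2.15 L = 0.63425 g = 634.25 mg
manganese chloride tetrahydrate: 28.6 mg/L × 2.15 L = 61.49 mg

dipotassium phosphate 3.27 g; ammonium nitrate 3.31 g; L-tryptophan 634.25 mg; manganese chloride tetrahydrate 61.49 mg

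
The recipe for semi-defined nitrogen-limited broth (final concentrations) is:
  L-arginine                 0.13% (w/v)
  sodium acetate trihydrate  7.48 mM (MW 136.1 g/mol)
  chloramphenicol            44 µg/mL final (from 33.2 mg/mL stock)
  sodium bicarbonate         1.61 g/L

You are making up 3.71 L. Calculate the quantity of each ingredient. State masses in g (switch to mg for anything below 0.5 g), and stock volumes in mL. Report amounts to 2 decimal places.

Scale factor relative to 1 L: 3.71.
L-arginine: 0.13% w/v = 1.3 g/L → 1.3 × 3.71 L = 4.82 g
sodium acetate trihydrate: 7.48 mmol/L × 136.1 g/mol × 3.71 L ÷ 1000 = 3.78 g
chloramphenicol: dilute stock: 44 µg/mL × 3710 mL ÷ 33200 µg/mL = 4.92 mL
sodium bicarbonate: 1.61 g/L × 3.71 L = 5.97 g

L-arginine 4.82 g; sodium acetate trihydrate 3.78 g; chloramphenicol 4.92 mL; sodium bicarbonate 5.97 g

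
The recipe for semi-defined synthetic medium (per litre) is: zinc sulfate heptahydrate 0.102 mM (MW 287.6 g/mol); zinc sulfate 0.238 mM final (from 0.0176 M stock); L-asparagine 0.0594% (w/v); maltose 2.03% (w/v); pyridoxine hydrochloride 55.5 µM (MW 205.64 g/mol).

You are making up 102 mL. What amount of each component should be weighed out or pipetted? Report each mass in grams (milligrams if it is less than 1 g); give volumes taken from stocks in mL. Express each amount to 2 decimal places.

zinc sulfate heptahydrate 2.99 mg; zinc sulfate 1.38 mL; L-asparagine 60.59 mg; maltose 2.07 g; pyridoxine hydrochloride 1.16 mg

Target volume = 102 mL = 0.102 L.
zinc sulfate heptahydrate: 0.102 mmol/L × 287.6 mg/mmol × 0.102 L = 2.99 mg
zinc sulfate: dilute stock: 0.238 mM × 102 mL ÷ 17.6 mM = 1.38 mL
L-asparagine: 0.0594 g per 100 mL × 102 mL ÷ 100 = 0.060588 g = 60.59 mg
maltose: 2.03% w/v = 20.3 g/L → 20.3 × 0.102 L = 2.07 g
pyridoxine hydrochloride: 55.5 µmol/L × 205.64 g/mol × 0.102 L ÷ 1000 = 1.16 mg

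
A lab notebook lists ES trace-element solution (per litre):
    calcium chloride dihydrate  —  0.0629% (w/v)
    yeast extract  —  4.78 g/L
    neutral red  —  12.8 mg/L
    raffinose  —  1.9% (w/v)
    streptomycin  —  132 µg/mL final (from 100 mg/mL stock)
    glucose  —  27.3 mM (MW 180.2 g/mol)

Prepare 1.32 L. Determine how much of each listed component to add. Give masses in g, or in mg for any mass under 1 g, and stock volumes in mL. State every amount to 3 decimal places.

calcium chloride dihydrate 830.280 mg; yeast extract 6.310 g; neutral red 16.896 mg; raffinose 25.080 g; streptomycin 1.742 mL; glucose 6.494 g

Scale factor relative to 1 L: 1.32.
calcium chloride dihydrate: 0.0629 g per 100 mL × 1320 mL ÷ 100 = 0.83028 g = 830.280 mg
yeast extract: 4.78 g/L × 1.32 L = 6.310 g
neutral red: 12.8 mg/L × 1.32 L = 16.896 mg
raffinose: 1.9% w/v = 19 g/L → 19 × 1.32 L = 25.080 g
streptomycin: C1V1 = C2V2 → 132 µg/mL × 1320 mL ÷ 100000 µg/mL = 1.742 mL
glucose: 27.3 mmol/L × 180.2 g/mol × 1.32 L ÷ 1000 = 6.494 g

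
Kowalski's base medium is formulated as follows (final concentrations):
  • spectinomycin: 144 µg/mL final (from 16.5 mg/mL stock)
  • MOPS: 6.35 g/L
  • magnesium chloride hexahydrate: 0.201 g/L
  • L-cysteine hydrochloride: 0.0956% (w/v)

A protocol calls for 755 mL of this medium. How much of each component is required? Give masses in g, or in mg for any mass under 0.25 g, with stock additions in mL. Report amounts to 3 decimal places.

spectinomycin 6.589 mL; MOPS 4.794 g; magnesium chloride hexahydrate 151.755 mg; L-cysteine hydrochloride 0.722 g

Working volume: 755 mL = 0.755 L.
spectinomycin: C1V1 = C2V2 → 144 µg/mL × 755 mL ÷ 16500 µg/mL = 6.589 mL
MOPS: 6.35 g/L × 0.755 L = 4.794 g
magnesium chloride hexahydrate: 0.201 g/L × 0.755 L = 0.151755 g = 151.755 mg
L-cysteine hydrochloride: 0.0956 g per 100 mL × 755 mL ÷ 100 = 0.722 g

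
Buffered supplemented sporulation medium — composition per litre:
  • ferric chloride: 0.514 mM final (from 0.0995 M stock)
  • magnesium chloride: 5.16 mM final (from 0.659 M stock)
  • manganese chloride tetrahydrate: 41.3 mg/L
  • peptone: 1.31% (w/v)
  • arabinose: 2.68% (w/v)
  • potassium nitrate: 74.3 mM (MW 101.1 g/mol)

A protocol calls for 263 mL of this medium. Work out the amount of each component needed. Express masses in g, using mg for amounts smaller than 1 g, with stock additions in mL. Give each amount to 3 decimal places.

ferric chloride 1.359 mL; magnesium chloride 2.059 mL; manganese chloride tetrahydrate 10.862 mg; peptone 3.445 g; arabinose 7.048 g; potassium nitrate 1.976 g

Target volume = 263 mL = 0.263 L.
ferric chloride: dilute stock: 0.514 mM × 263 mL ÷ 99.5 mM = 1.359 mL
magnesium chloride: dilute stock: 5.16 mM × 263 mL ÷ 659 mM = 2.059 mL
manganese chloride tetrahydrate: 41.3 mg/L × 0.263 L = 10.862 mg
peptone: 1.31 g per 100 mL × 263 mL ÷ 100 = 3.445 g
arabinose: 2.68% w/v = 26.8 g/L → 26.8 × 0.263 L = 7.048 g
potassium nitrate: 74.3 mmol/L × 101.1 g/mol × 0.263 L ÷ 1000 = 1.976 g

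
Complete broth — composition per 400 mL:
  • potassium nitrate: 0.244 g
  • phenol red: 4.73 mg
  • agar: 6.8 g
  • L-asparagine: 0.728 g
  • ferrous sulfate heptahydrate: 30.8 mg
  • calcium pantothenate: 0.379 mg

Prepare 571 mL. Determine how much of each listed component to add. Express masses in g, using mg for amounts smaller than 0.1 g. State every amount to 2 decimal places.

Ratio of target to recipe volume: 571 / 400 = 1.4275.
potassium nitrate: 0.244 g × (571 mL / 400 mL) = 0.35 g
phenol red: 4.73 mg × (571 mL / 400 mL) = 6.75 mg
agar: 6.8 g × (571 mL / 400 mL) = 9.71 g
L-asparagine: 0.728 g × (571 mL / 400 mL) = 1.04 g
ferrous sulfate heptahydrate: 30.8 mg × (571 mL / 400 mL) = 43.97 mg
calcium pantothenate: 0.379 mg × (571 mL / 400 mL) = 0.54 mg

potassium nitrate 0.35 g; phenol red 6.75 mg; agar 9.71 g; L-asparagine 1.04 g; ferrous sulfate heptahydrate 43.97 mg; calcium pantothenate 0.54 mg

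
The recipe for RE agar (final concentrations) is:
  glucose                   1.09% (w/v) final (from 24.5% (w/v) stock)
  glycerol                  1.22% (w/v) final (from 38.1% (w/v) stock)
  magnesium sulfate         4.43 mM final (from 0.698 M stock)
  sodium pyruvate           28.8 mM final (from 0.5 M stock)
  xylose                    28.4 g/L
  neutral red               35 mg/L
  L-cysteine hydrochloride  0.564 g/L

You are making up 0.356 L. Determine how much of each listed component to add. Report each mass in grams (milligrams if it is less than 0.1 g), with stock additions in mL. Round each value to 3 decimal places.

Scale factor relative to 1 L: 0.356.
glucose: dilute stock: 1.09% ÷ 24.5% × 356 mL = 15.838 mL
glycerol: dilute stock: 1.22% ÷ 38.1% × 356 mL = 11.399 mL
magnesium sulfate: C1V1 = C2V2 → 4.43 mM × 356 mL ÷ 698 mM = 2.259 mL
sodium pyruvate: dilute stock: 28.8 mM × 356 mL ÷ 500 mM = 20.506 mL
xylose: 28.4 g/L × 0.356 L = 10.110 g
neutral red: 35 mg/L × 0.356 L = 12.460 mg
L-cysteine hydrochloride: 0.564 g/L × 0.356 L = 0.201 g

glucose 15.838 mL; glycerol 11.399 mL; magnesium sulfate 2.259 mL; sodium pyruvate 20.506 mL; xylose 10.110 g; neutral red 12.460 mg; L-cysteine hydrochloride 0.201 g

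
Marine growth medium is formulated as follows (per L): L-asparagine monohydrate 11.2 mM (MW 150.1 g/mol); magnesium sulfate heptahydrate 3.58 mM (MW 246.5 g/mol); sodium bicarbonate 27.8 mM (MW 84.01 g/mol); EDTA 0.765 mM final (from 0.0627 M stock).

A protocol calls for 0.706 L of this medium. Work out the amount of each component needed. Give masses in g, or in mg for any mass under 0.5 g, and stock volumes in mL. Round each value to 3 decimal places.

L-asparagine monohydrate 1.187 g; magnesium sulfate heptahydrate 0.623 g; sodium bicarbonate 1.649 g; EDTA 8.614 mL

Scale factor relative to 1 L: 0.706.
L-asparagine monohydrate: 11.2 mmol/L × 150.1 g/mol × 0.706 L ÷ 1000 = 1.187 g
magnesium sulfate heptahydrate: 3.58 mmol/L × 246.5 g/mol × 0.706 L ÷ 1000 = 0.623 g
sodium bicarbonate: 27.8 mmol/L × 84.01 g/mol × 0.706 L ÷ 1000 = 1.649 g
EDTA: V = C2·V2/C1 = 0.765 mM × 706 mL ÷ 62.7 mM = 8.614 mL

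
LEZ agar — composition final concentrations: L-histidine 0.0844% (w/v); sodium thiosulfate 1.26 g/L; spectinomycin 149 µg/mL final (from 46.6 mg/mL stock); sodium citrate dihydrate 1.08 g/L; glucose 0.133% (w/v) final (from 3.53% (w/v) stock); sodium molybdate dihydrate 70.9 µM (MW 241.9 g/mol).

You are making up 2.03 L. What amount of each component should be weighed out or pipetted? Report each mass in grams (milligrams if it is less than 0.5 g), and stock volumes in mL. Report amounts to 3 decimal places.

L-histidine 1.713 g; sodium thiosulfate 2.558 g; spectinomycin 6.491 mL; sodium citrate dihydrate 2.192 g; glucose 76.484 mL; sodium molybdate dihydrate 34.816 mg

Working volume: 2.03 L.
L-histidine: 0.0844 g per 100 mL × 2030 mL ÷ 100 = 1.713 g
sodium thiosulfate: 1.26 g/L × 2.03 L = 2.558 g
spectinomycin: dilute stock: 149 µg/mL × 2030 mL ÷ 46600 µg/mL = 6.491 mL
sodium citrate dihydrate: 1.08 g/L × 2.03 L = 2.192 g
glucose: dilute stock: 0.133% ÷ 3.53% × 2030 mL = 76.484 mL
sodium molybdate dihydrate: 70.9 µmol/L × 241.9 g/mol × 2.03 L ÷ 1000 = 34.816 mg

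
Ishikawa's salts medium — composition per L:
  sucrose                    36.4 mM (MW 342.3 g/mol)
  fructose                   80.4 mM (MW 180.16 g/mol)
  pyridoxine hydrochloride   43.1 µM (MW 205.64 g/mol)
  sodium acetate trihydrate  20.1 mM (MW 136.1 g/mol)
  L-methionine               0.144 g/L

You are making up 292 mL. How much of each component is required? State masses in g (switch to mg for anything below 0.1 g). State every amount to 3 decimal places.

Scale factor relative to 1 L: 0.292.
sucrose: 36.4 mmol/L × 342.3 g/mol × 0.292 L ÷ 1000 = 3.638 g
fructose: 80.4 mmol/L × 180.16 g/mol × 0.292 L ÷ 1000 = 4.230 g
pyridoxine hydrochloride: 43.1 µmol/L × 205.64 g/mol × 0.292 L ÷ 1000 = 2.588 mg
sodium acetate trihydrate: 20.1 mmol/L × 136.1 g/mol × 0.292 L ÷ 1000 = 0.799 g
L-methionine: 0.144 g/L × 0.292 L = 0.042048 g = 42.048 mg

sucrose 3.638 g; fructose 4.230 g; pyridoxine hydrochloride 2.588 mg; sodium acetate trihydrate 0.799 g; L-methionine 42.048 mg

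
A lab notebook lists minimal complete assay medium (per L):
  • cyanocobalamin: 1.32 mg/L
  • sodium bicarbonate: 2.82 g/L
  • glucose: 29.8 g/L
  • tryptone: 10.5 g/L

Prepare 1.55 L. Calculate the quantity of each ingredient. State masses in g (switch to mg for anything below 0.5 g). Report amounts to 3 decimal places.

Working volume: 1.55 L.
cyanocobalamin: 1.32 mg/L × 1.55 L = 2.046 mg
sodium bicarbonate: 2.82 g/L × 1.55 L = 4.371 g
glucose: 29.8 g/L × 1.55 L = 46.190 g
tryptone: 10.5 g/L × 1.55 L = 16.275 g

cyanocobalamin 2.046 mg; sodium bicarbonate 4.371 g; glucose 46.190 g; tryptone 16.275 g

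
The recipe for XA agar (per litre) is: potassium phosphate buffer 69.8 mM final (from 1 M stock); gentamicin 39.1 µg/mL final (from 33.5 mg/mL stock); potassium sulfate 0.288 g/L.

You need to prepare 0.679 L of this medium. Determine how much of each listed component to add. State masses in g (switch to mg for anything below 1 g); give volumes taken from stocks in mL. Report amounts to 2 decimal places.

potassium phosphate buffer 47.39 mL; gentamicin 0.79 mL; potassium sulfate 195.55 mg

Working volume: 0.679 L.
potassium phosphate buffer: C1V1 = C2V2 → 69.8 mM × 679 mL ÷ 1000 mM = 47.39 mL
gentamicin: dilute stock: 39.1 µg/mL × 679 mL ÷ 33500 µg/mL = 0.79 mL
potassium sulfate: 0.288 g/L × 0.679 L = 0.195552 g = 195.55 mg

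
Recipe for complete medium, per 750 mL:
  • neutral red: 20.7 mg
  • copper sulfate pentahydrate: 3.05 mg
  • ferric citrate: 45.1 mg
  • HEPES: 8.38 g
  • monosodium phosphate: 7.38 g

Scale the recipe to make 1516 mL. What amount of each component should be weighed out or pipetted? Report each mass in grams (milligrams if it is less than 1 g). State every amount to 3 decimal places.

Scale factor = 1516 mL / 750 mL = 2.02133.
neutral red: 20.7 mg × (1516 mL / 750 mL) = 41.842 mg
copper sulfate pentahydrate: 3.05 mg × (1516 mL / 750 mL) = 6.165 mg
ferric citrate: 45.1 mg × (1516 mL / 750 mL) = 91.162 mg
HEPES: 8.38 g × (1516 mL / 750 mL) = 16.939 g
monosodium phosphate: 7.38 g × (1516 mL / 750 mL) = 14.917 g

neutral red 41.842 mg; copper sulfate pentahydrate 6.165 mg; ferric citrate 91.162 mg; HEPES 16.939 g; monosodium phosphate 14.917 g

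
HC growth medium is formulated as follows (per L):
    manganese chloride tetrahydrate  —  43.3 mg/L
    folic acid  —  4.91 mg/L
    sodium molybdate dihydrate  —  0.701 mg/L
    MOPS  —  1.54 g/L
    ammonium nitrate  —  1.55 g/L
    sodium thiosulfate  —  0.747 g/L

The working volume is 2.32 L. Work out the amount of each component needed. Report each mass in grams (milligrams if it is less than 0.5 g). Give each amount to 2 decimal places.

Working volume: 2.32 L.
manganese chloride tetrahydrate: 43.3 mg/L × 2.32 L = 100.46 mg
folic acid: 4.91 mg/L × 2.32 L = 11.39 mg
sodium molybdate dihydrate: 0.701 mg/L × 2.32 L = 1.63 mg
MOPS: 1.54 g/L × 2.32 L = 3.57 g
ammonium nitrate: 1.55 g/L × 2.32 L = 3.60 g
sodium thiosulfate: 0.747 g/L × 2.32 L = 1.73 g

manganese chloride tetrahydrate 100.46 mg; folic acid 11.39 mg; sodium molybdate dihydrate 1.63 mg; MOPS 3.57 g; ammonium nitrate 3.60 g; sodium thiosulfate 1.73 g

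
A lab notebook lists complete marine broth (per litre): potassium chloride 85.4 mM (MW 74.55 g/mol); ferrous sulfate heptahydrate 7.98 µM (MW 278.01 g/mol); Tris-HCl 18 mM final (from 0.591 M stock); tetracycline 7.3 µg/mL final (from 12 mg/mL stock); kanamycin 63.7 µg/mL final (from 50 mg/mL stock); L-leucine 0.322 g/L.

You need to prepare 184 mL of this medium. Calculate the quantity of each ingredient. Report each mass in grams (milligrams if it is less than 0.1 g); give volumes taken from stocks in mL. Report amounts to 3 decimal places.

potassium chloride 1.171 g; ferrous sulfate heptahydrate 0.408 mg; Tris-HCl 5.604 mL; tetracycline 0.112 mL; kanamycin 0.234 mL; L-leucine 59.248 mg

Working volume: 184 mL = 0.184 L.
potassium chloride: 85.4 mmol/L × 74.55 g/mol × 0.184 L ÷ 1000 = 1.171 g
ferrous sulfate heptahydrate: 7.98 µmol/L × 278.01 g/mol × 0.184 L ÷ 1000 = 0.408 mg
Tris-HCl: V = C2·V2/C1 = 18 mM × 184 mL ÷ 591 mM = 5.604 mL
tetracycline: V = C2·V2/C1 = 7.3 µg/mL × 184 mL ÷ 12000 µg/mL = 0.112 mL
kanamycin: dilute stock: 63.7 µg/mL × 184 mL ÷ 50000 µg/mL = 0.234 mL
L-leucine: 0.322 g/L × 0.184 L = 0.059248 g = 59.248 mg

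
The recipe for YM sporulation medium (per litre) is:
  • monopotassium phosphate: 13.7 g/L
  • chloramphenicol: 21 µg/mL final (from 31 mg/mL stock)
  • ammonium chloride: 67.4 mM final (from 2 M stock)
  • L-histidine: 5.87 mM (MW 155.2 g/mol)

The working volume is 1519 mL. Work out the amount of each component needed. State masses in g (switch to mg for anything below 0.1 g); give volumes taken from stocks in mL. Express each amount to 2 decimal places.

monopotassium phosphate 20.81 g; chloramphenicol 1.03 mL; ammonium chloride 51.19 mL; L-histidine 1.38 g

Working volume: 1519 mL = 1.519 L.
monopotassium phosphate: 13.7 g/L × 1.519 L = 20.81 g
chloramphenicol: V = C2·V2/C1 = 21 µg/mL × 1519 mL ÷ 31000 µg/mL = 1.03 mL
ammonium chloride: C1V1 = C2V2 → 67.4 mM × 1519 mL ÷ 2000 mM = 51.19 mL
L-histidine: 5.87 mmol/L × 155.2 g/mol × 1.519 L ÷ 1000 = 1.38 g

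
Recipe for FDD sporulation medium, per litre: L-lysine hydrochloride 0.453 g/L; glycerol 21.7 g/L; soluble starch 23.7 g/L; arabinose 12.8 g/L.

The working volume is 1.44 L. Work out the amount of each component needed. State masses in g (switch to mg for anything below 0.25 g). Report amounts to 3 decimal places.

Scale factor relative to 1 L: 1.44.
L-lysine hydrochloride: 0.453 g/L × 1.44 L = 0.652 g
glycerol: 21.7 g/L × 1.44 L = 31.248 g
soluble starch: 23.7 g/L × 1.44 L = 34.128 g
arabinose: 12.8 g/L × 1.44 L = 18.432 g

L-lysine hydrochloride 0.652 g; glycerol 31.248 g; soluble starch 34.128 g; arabinose 18.432 g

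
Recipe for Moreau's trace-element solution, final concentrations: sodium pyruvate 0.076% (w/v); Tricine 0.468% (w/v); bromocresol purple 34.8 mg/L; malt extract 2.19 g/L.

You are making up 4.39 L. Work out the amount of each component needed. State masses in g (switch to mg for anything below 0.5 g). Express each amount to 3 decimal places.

Working volume: 4.39 L.
sodium pyruvate: 0.076% w/v = 0.76 g/L → 0.76 × 4.39 L = 3.336 g
Tricine: 0.468 g per 100 mL × 4390 mL ÷ 100 = 20.545 g
bromocresol purple: 34.8 mg/L × 4.39 L = 152.772 mg
malt extract: 2.19 g/L × 4.39 L = 9.614 g

sodium pyruvate 3.336 g; Tricine 20.545 g; bromocresol purple 152.772 mg; malt extract 9.614 g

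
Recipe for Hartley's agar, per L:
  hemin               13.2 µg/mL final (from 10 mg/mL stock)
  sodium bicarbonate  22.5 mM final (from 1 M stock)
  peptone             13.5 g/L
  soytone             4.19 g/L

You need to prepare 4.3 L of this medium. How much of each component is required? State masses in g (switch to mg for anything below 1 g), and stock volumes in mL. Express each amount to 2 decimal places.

Scale factor relative to 1 L: 4.3.
hemin: V = C2·V2/C1 = 13.2 µg/mL × 4300 mL ÷ 10000 µg/mL = 5.68 mL
sodium bicarbonate: C1V1 = C2V2 → 22.5 mM × 4300 mL ÷ 1000 mM = 96.75 mL
peptone: 13.5 g/L × 4.3 L = 58.05 g
soytone: 4.19 g/L × 4.3 L = 18.02 g

hemin 5.68 mL; sodium bicarbonate 96.75 mL; peptone 58.05 g; soytone 18.02 g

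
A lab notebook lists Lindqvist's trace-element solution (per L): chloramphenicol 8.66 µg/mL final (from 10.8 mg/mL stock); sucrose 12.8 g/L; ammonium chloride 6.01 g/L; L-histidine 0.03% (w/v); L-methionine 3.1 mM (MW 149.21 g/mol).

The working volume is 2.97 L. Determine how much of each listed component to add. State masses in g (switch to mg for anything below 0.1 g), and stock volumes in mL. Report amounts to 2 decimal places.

Scale factor relative to 1 L: 2.97.
chloramphenicol: dilute stock: 8.66 µg/mL × 2970 mL ÷ 10800 µg/mL = 2.38 mL
sucrose: 12.8 g/L × 2.97 L = 38.02 g
ammonium chloride: 6.01 g/L × 2.97 L = 17.85 g
L-histidine: 0.03 g per 100 mL × 2970 mL ÷ 100 = 0.89 g
L-methionine: 3.1 mmol/L × 149.21 g/mol × 2.97 L ÷ 1000 = 1.37 g

chloramphenicol 2.38 mL; sucrose 38.02 g; ammonium chloride 17.85 g; L-histidine 0.89 g; L-methionine 1.37 g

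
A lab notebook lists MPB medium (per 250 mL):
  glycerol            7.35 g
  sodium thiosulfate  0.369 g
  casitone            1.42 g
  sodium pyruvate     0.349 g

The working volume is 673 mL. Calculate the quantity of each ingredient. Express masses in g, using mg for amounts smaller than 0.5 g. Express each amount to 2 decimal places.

Scale factor = 673 mL / 250 mL = 2.692.
glycerol: 7.35 g × (673 mL / 250 mL) = 19.79 g
sodium thiosulfate: 0.369 g × (673 mL / 250 mL) = 0.99 g
casitone: 1.42 g × (673 mL / 250 mL) = 3.82 g
sodium pyruvate: 0.349 g × (673 mL / 250 mL) = 0.94 g

glycerol 19.79 g; sodium thiosulfate 0.99 g; casitone 3.82 g; sodium pyruvate 0.94 g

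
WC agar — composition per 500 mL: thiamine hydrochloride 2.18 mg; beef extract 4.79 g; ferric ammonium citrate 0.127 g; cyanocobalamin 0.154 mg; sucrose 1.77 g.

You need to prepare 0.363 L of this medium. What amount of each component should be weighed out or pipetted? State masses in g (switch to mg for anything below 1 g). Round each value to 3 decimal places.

thiamine hydrochloride 1.583 mg; beef extract 3.478 g; ferric ammonium citrate 92.202 mg; cyanocobalamin 0.112 mg; sucrose 1.285 g

Ratio of target to recipe volume: 363 / 500 = 0.726.
thiamine hydrochloride: 2.18 mg × (363 mL / 500 mL) = 1.583 mg
beef extract: 4.79 g × (363 mL / 500 mL) = 3.478 g
ferric ammonium citrate: 0.127 g × (363 mL / 500 mL) = 0.092202 g = 92.202 mg
cyanocobalamin: 0.154 mg × (363 mL / 500 mL) = 0.112 mg
sucrose: 1.77 g × (363 mL / 500 mL) = 1.285 g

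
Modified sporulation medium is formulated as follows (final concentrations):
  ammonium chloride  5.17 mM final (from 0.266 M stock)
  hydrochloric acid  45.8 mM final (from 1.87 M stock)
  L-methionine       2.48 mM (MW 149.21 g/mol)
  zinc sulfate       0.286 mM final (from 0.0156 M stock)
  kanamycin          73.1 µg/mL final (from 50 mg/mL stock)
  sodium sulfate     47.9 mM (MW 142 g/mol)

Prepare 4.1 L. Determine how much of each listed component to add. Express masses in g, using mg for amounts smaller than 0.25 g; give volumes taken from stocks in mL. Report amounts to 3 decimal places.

ammonium chloride 79.688 mL; hydrochloric acid 100.417 mL; L-methionine 1.517 g; zinc sulfate 75.167 mL; kanamycin 5.994 mL; sodium sulfate 27.887 g

Working volume: 4.1 L.
ammonium chloride: dilute stock: 5.17 mM × 4100 mL ÷ 266 mM = 79.688 mL
hydrochloric acid: dilute stock: 45.8 mM × 4100 mL ÷ 1870 mM = 100.417 mL
L-methionine: 2.48 mmol/L × 149.21 g/mol × 4.1 L ÷ 1000 = 1.517 g
zinc sulfate: V = C2·V2/C1 = 0.286 mM × 4100 mL ÷ 15.6 mM = 75.167 mL
kanamycin: dilute stock: 73.1 µg/mL × 4100 mL ÷ 50000 µg/mL = 5.994 mL
sodium sulfate: 47.9 mmol/L × 142 g/mol × 4.1 L ÷ 1000 = 27.887 g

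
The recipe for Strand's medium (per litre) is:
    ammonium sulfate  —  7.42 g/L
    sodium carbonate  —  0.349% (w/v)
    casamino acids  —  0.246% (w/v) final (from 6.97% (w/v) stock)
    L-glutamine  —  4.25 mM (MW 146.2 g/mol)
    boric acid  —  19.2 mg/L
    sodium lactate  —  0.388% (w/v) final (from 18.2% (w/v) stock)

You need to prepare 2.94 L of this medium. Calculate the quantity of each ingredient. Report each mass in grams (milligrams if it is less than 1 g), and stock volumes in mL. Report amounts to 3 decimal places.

Working volume: 2.94 L.
ammonium sulfate: 7.42 g/L × 2.94 L = 21.815 g
sodium carbonate: 0.349 g per 100 mL × 2940 mL ÷ 100 = 10.261 g
casamino acids: V = C2·V2/C1 = 0.246% ÷ 6.97% × 2940 mL = 103.765 mL
L-glutamine: 4.25 mmol/L × 146.2 g/mol × 2.94 L ÷ 1000 = 1.827 g
boric acid: 19.2 mg/L × 2.94 L = 56.448 mg
sodium lactate: V = C2·V2/C1 = 0.388% ÷ 18.2% × 2940 mL = 62.677 mL

ammonium sulfate 21.815 g; sodium carbonate 10.261 g; casamino acids 103.765 mL; L-glutamine 1.827 g; boric acid 56.448 mg; sodium lactate 62.677 mL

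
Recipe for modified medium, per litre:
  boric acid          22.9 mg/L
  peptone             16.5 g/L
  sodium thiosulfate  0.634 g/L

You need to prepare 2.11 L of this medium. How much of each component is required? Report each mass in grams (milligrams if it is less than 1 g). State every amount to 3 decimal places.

Scale factor relative to 1 L: 2.11.
boric acid: 22.9 mg/L × 2.11 L = 48.319 mg
peptone: 16.5 g/L × 2.11 L = 34.815 g
sodium thiosulfate: 0.634 g/L × 2.11 L = 1.338 g

boric acid 48.319 mg; peptone 34.815 g; sodium thiosulfate 1.338 g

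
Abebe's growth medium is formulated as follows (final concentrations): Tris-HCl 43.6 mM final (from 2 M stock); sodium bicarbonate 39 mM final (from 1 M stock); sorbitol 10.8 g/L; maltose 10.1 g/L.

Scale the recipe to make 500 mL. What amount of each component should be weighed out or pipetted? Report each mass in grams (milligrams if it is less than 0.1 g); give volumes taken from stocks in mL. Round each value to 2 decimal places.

Scale factor relative to 1 L: 0.5.
Tris-HCl: V = C2·V2/C1 = 43.6 mM × 500 mL ÷ 2000 mM = 10.90 mL
sodium bicarbonate: dilute stock: 39 mM × 500 mL ÷ 1000 mM = 19.50 mL
sorbitol: 10.8 g/L × 0.5 L = 5.40 g
maltose: 10.1 g/L × 0.5 L = 5.05 g

Tris-HCl 10.90 mL; sodium bicarbonate 19.50 mL; sorbitol 5.40 g; maltose 5.05 g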